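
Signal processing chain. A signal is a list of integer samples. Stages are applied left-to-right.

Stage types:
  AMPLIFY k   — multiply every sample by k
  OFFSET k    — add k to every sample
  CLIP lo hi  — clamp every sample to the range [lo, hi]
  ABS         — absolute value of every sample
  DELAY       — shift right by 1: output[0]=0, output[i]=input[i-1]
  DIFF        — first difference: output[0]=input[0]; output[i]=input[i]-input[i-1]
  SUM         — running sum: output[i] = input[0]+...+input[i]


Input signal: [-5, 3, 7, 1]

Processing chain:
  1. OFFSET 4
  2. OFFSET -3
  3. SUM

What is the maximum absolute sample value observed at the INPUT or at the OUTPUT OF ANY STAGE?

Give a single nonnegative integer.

Answer: 11

Derivation:
Input: [-5, 3, 7, 1] (max |s|=7)
Stage 1 (OFFSET 4): -5+4=-1, 3+4=7, 7+4=11, 1+4=5 -> [-1, 7, 11, 5] (max |s|=11)
Stage 2 (OFFSET -3): -1+-3=-4, 7+-3=4, 11+-3=8, 5+-3=2 -> [-4, 4, 8, 2] (max |s|=8)
Stage 3 (SUM): sum[0..0]=-4, sum[0..1]=0, sum[0..2]=8, sum[0..3]=10 -> [-4, 0, 8, 10] (max |s|=10)
Overall max amplitude: 11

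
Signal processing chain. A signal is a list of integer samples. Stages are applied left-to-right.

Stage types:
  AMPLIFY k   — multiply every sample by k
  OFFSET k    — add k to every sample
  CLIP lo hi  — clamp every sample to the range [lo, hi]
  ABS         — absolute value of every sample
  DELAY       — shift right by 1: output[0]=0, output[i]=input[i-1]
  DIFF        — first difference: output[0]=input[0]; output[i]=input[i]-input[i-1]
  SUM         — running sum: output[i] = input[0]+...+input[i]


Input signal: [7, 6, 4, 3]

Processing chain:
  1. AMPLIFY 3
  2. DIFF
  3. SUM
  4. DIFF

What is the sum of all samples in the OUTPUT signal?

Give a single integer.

Answer: 9

Derivation:
Input: [7, 6, 4, 3]
Stage 1 (AMPLIFY 3): 7*3=21, 6*3=18, 4*3=12, 3*3=9 -> [21, 18, 12, 9]
Stage 2 (DIFF): s[0]=21, 18-21=-3, 12-18=-6, 9-12=-3 -> [21, -3, -6, -3]
Stage 3 (SUM): sum[0..0]=21, sum[0..1]=18, sum[0..2]=12, sum[0..3]=9 -> [21, 18, 12, 9]
Stage 4 (DIFF): s[0]=21, 18-21=-3, 12-18=-6, 9-12=-3 -> [21, -3, -6, -3]
Output sum: 9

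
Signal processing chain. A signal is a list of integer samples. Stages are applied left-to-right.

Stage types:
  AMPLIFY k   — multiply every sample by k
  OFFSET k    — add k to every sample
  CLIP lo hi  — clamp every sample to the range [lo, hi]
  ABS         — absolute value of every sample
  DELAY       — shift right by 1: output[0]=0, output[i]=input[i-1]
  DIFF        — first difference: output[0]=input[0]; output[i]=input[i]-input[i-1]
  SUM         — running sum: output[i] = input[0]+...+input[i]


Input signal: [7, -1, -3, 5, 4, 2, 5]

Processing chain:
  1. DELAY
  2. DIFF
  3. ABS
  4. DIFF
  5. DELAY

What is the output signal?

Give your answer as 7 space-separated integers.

Input: [7, -1, -3, 5, 4, 2, 5]
Stage 1 (DELAY): [0, 7, -1, -3, 5, 4, 2] = [0, 7, -1, -3, 5, 4, 2] -> [0, 7, -1, -3, 5, 4, 2]
Stage 2 (DIFF): s[0]=0, 7-0=7, -1-7=-8, -3--1=-2, 5--3=8, 4-5=-1, 2-4=-2 -> [0, 7, -8, -2, 8, -1, -2]
Stage 3 (ABS): |0|=0, |7|=7, |-8|=8, |-2|=2, |8|=8, |-1|=1, |-2|=2 -> [0, 7, 8, 2, 8, 1, 2]
Stage 4 (DIFF): s[0]=0, 7-0=7, 8-7=1, 2-8=-6, 8-2=6, 1-8=-7, 2-1=1 -> [0, 7, 1, -6, 6, -7, 1]
Stage 5 (DELAY): [0, 0, 7, 1, -6, 6, -7] = [0, 0, 7, 1, -6, 6, -7] -> [0, 0, 7, 1, -6, 6, -7]

Answer: 0 0 7 1 -6 6 -7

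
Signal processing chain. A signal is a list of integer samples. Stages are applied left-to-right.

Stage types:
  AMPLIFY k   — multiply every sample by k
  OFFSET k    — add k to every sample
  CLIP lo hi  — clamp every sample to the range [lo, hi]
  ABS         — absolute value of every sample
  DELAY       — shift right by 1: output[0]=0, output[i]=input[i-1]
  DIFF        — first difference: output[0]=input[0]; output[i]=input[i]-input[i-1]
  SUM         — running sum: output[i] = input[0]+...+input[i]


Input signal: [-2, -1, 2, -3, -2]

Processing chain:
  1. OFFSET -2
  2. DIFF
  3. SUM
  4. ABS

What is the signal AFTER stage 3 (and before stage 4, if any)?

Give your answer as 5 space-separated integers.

Answer: -4 -3 0 -5 -4

Derivation:
Input: [-2, -1, 2, -3, -2]
Stage 1 (OFFSET -2): -2+-2=-4, -1+-2=-3, 2+-2=0, -3+-2=-5, -2+-2=-4 -> [-4, -3, 0, -5, -4]
Stage 2 (DIFF): s[0]=-4, -3--4=1, 0--3=3, -5-0=-5, -4--5=1 -> [-4, 1, 3, -5, 1]
Stage 3 (SUM): sum[0..0]=-4, sum[0..1]=-3, sum[0..2]=0, sum[0..3]=-5, sum[0..4]=-4 -> [-4, -3, 0, -5, -4]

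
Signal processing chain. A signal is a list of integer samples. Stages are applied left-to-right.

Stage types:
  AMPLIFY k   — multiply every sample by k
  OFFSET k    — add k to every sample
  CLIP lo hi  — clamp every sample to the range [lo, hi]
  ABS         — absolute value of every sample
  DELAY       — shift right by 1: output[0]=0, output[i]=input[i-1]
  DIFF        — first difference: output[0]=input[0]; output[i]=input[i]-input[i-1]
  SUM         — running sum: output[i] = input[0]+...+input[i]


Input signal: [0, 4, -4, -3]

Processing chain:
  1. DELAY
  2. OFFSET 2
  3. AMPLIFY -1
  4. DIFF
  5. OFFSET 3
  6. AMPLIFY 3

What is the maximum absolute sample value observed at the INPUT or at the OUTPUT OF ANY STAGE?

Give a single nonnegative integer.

Answer: 33

Derivation:
Input: [0, 4, -4, -3] (max |s|=4)
Stage 1 (DELAY): [0, 0, 4, -4] = [0, 0, 4, -4] -> [0, 0, 4, -4] (max |s|=4)
Stage 2 (OFFSET 2): 0+2=2, 0+2=2, 4+2=6, -4+2=-2 -> [2, 2, 6, -2] (max |s|=6)
Stage 3 (AMPLIFY -1): 2*-1=-2, 2*-1=-2, 6*-1=-6, -2*-1=2 -> [-2, -2, -6, 2] (max |s|=6)
Stage 4 (DIFF): s[0]=-2, -2--2=0, -6--2=-4, 2--6=8 -> [-2, 0, -4, 8] (max |s|=8)
Stage 5 (OFFSET 3): -2+3=1, 0+3=3, -4+3=-1, 8+3=11 -> [1, 3, -1, 11] (max |s|=11)
Stage 6 (AMPLIFY 3): 1*3=3, 3*3=9, -1*3=-3, 11*3=33 -> [3, 9, -3, 33] (max |s|=33)
Overall max amplitude: 33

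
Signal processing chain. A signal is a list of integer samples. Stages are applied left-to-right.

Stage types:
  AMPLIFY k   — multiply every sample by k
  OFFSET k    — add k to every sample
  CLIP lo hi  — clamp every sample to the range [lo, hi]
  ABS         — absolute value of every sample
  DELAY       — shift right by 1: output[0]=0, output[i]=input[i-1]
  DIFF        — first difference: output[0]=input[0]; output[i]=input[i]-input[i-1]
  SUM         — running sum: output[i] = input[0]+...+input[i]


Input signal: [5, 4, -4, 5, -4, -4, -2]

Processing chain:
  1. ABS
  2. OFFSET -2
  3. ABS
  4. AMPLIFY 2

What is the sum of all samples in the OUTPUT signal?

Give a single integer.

Input: [5, 4, -4, 5, -4, -4, -2]
Stage 1 (ABS): |5|=5, |4|=4, |-4|=4, |5|=5, |-4|=4, |-4|=4, |-2|=2 -> [5, 4, 4, 5, 4, 4, 2]
Stage 2 (OFFSET -2): 5+-2=3, 4+-2=2, 4+-2=2, 5+-2=3, 4+-2=2, 4+-2=2, 2+-2=0 -> [3, 2, 2, 3, 2, 2, 0]
Stage 3 (ABS): |3|=3, |2|=2, |2|=2, |3|=3, |2|=2, |2|=2, |0|=0 -> [3, 2, 2, 3, 2, 2, 0]
Stage 4 (AMPLIFY 2): 3*2=6, 2*2=4, 2*2=4, 3*2=6, 2*2=4, 2*2=4, 0*2=0 -> [6, 4, 4, 6, 4, 4, 0]
Output sum: 28

Answer: 28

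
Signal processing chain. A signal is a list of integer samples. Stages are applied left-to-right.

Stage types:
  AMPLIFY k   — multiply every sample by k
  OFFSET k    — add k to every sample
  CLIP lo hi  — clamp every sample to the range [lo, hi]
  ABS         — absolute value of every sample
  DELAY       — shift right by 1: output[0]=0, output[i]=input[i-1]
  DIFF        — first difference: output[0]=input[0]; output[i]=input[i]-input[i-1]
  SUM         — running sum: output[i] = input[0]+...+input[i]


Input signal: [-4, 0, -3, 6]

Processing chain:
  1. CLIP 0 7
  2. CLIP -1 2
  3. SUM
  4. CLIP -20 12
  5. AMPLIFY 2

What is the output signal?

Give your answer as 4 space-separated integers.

Answer: 0 0 0 4

Derivation:
Input: [-4, 0, -3, 6]
Stage 1 (CLIP 0 7): clip(-4,0,7)=0, clip(0,0,7)=0, clip(-3,0,7)=0, clip(6,0,7)=6 -> [0, 0, 0, 6]
Stage 2 (CLIP -1 2): clip(0,-1,2)=0, clip(0,-1,2)=0, clip(0,-1,2)=0, clip(6,-1,2)=2 -> [0, 0, 0, 2]
Stage 3 (SUM): sum[0..0]=0, sum[0..1]=0, sum[0..2]=0, sum[0..3]=2 -> [0, 0, 0, 2]
Stage 4 (CLIP -20 12): clip(0,-20,12)=0, clip(0,-20,12)=0, clip(0,-20,12)=0, clip(2,-20,12)=2 -> [0, 0, 0, 2]
Stage 5 (AMPLIFY 2): 0*2=0, 0*2=0, 0*2=0, 2*2=4 -> [0, 0, 0, 4]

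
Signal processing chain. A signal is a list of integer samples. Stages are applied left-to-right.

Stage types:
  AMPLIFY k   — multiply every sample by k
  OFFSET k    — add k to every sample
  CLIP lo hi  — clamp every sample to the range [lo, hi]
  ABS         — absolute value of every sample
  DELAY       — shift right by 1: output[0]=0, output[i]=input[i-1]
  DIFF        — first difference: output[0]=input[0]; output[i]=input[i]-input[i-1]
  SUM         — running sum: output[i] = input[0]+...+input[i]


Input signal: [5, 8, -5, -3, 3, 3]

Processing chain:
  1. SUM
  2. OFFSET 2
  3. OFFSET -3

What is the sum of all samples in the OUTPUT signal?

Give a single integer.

Answer: 44

Derivation:
Input: [5, 8, -5, -3, 3, 3]
Stage 1 (SUM): sum[0..0]=5, sum[0..1]=13, sum[0..2]=8, sum[0..3]=5, sum[0..4]=8, sum[0..5]=11 -> [5, 13, 8, 5, 8, 11]
Stage 2 (OFFSET 2): 5+2=7, 13+2=15, 8+2=10, 5+2=7, 8+2=10, 11+2=13 -> [7, 15, 10, 7, 10, 13]
Stage 3 (OFFSET -3): 7+-3=4, 15+-3=12, 10+-3=7, 7+-3=4, 10+-3=7, 13+-3=10 -> [4, 12, 7, 4, 7, 10]
Output sum: 44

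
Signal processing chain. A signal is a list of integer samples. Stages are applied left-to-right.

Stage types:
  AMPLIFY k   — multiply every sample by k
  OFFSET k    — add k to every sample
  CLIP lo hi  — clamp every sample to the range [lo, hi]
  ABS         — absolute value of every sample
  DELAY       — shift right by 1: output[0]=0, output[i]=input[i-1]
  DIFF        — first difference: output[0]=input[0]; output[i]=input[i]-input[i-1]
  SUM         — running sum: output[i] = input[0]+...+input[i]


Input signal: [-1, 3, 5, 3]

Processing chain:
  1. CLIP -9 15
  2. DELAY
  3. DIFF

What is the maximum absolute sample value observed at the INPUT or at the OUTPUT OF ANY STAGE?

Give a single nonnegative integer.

Input: [-1, 3, 5, 3] (max |s|=5)
Stage 1 (CLIP -9 15): clip(-1,-9,15)=-1, clip(3,-9,15)=3, clip(5,-9,15)=5, clip(3,-9,15)=3 -> [-1, 3, 5, 3] (max |s|=5)
Stage 2 (DELAY): [0, -1, 3, 5] = [0, -1, 3, 5] -> [0, -1, 3, 5] (max |s|=5)
Stage 3 (DIFF): s[0]=0, -1-0=-1, 3--1=4, 5-3=2 -> [0, -1, 4, 2] (max |s|=4)
Overall max amplitude: 5

Answer: 5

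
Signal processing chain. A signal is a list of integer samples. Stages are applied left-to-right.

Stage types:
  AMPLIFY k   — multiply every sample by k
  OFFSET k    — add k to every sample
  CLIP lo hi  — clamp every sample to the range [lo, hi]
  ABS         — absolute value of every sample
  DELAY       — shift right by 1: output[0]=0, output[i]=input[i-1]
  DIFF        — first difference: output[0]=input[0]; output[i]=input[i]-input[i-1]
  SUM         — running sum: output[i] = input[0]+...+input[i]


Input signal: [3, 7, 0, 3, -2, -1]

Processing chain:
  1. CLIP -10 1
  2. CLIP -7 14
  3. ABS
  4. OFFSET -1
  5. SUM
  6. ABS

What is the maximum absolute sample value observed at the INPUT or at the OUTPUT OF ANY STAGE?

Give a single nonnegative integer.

Input: [3, 7, 0, 3, -2, -1] (max |s|=7)
Stage 1 (CLIP -10 1): clip(3,-10,1)=1, clip(7,-10,1)=1, clip(0,-10,1)=0, clip(3,-10,1)=1, clip(-2,-10,1)=-2, clip(-1,-10,1)=-1 -> [1, 1, 0, 1, -2, -1] (max |s|=2)
Stage 2 (CLIP -7 14): clip(1,-7,14)=1, clip(1,-7,14)=1, clip(0,-7,14)=0, clip(1,-7,14)=1, clip(-2,-7,14)=-2, clip(-1,-7,14)=-1 -> [1, 1, 0, 1, -2, -1] (max |s|=2)
Stage 3 (ABS): |1|=1, |1|=1, |0|=0, |1|=1, |-2|=2, |-1|=1 -> [1, 1, 0, 1, 2, 1] (max |s|=2)
Stage 4 (OFFSET -1): 1+-1=0, 1+-1=0, 0+-1=-1, 1+-1=0, 2+-1=1, 1+-1=0 -> [0, 0, -1, 0, 1, 0] (max |s|=1)
Stage 5 (SUM): sum[0..0]=0, sum[0..1]=0, sum[0..2]=-1, sum[0..3]=-1, sum[0..4]=0, sum[0..5]=0 -> [0, 0, -1, -1, 0, 0] (max |s|=1)
Stage 6 (ABS): |0|=0, |0|=0, |-1|=1, |-1|=1, |0|=0, |0|=0 -> [0, 0, 1, 1, 0, 0] (max |s|=1)
Overall max amplitude: 7

Answer: 7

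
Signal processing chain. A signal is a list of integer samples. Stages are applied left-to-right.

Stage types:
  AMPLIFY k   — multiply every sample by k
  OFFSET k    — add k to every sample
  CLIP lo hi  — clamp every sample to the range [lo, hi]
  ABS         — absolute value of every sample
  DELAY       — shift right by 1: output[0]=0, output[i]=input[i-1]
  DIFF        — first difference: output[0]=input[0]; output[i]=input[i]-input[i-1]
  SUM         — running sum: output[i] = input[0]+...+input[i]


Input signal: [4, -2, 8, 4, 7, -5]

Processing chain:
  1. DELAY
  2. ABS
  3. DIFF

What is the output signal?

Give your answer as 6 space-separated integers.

Answer: 0 4 -2 6 -4 3

Derivation:
Input: [4, -2, 8, 4, 7, -5]
Stage 1 (DELAY): [0, 4, -2, 8, 4, 7] = [0, 4, -2, 8, 4, 7] -> [0, 4, -2, 8, 4, 7]
Stage 2 (ABS): |0|=0, |4|=4, |-2|=2, |8|=8, |4|=4, |7|=7 -> [0, 4, 2, 8, 4, 7]
Stage 3 (DIFF): s[0]=0, 4-0=4, 2-4=-2, 8-2=6, 4-8=-4, 7-4=3 -> [0, 4, -2, 6, -4, 3]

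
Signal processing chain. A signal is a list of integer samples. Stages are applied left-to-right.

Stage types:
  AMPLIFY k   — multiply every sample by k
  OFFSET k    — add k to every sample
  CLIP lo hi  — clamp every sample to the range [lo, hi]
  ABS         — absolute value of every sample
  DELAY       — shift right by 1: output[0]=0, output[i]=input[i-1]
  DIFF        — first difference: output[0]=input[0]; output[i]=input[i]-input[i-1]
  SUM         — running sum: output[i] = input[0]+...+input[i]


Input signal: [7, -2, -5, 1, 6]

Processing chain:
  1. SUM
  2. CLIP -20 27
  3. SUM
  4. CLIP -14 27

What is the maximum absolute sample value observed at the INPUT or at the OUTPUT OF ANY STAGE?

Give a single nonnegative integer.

Input: [7, -2, -5, 1, 6] (max |s|=7)
Stage 1 (SUM): sum[0..0]=7, sum[0..1]=5, sum[0..2]=0, sum[0..3]=1, sum[0..4]=7 -> [7, 5, 0, 1, 7] (max |s|=7)
Stage 2 (CLIP -20 27): clip(7,-20,27)=7, clip(5,-20,27)=5, clip(0,-20,27)=0, clip(1,-20,27)=1, clip(7,-20,27)=7 -> [7, 5, 0, 1, 7] (max |s|=7)
Stage 3 (SUM): sum[0..0]=7, sum[0..1]=12, sum[0..2]=12, sum[0..3]=13, sum[0..4]=20 -> [7, 12, 12, 13, 20] (max |s|=20)
Stage 4 (CLIP -14 27): clip(7,-14,27)=7, clip(12,-14,27)=12, clip(12,-14,27)=12, clip(13,-14,27)=13, clip(20,-14,27)=20 -> [7, 12, 12, 13, 20] (max |s|=20)
Overall max amplitude: 20

Answer: 20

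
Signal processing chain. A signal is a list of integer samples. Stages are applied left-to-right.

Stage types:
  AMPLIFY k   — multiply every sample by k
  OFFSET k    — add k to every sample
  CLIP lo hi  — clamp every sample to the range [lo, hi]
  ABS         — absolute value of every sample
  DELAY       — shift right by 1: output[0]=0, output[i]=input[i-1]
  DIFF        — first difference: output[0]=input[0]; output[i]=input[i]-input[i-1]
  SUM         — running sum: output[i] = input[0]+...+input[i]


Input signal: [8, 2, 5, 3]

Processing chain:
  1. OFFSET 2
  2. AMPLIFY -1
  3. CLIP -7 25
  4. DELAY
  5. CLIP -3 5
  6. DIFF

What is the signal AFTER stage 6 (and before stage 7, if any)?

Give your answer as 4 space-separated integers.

Input: [8, 2, 5, 3]
Stage 1 (OFFSET 2): 8+2=10, 2+2=4, 5+2=7, 3+2=5 -> [10, 4, 7, 5]
Stage 2 (AMPLIFY -1): 10*-1=-10, 4*-1=-4, 7*-1=-7, 5*-1=-5 -> [-10, -4, -7, -5]
Stage 3 (CLIP -7 25): clip(-10,-7,25)=-7, clip(-4,-7,25)=-4, clip(-7,-7,25)=-7, clip(-5,-7,25)=-5 -> [-7, -4, -7, -5]
Stage 4 (DELAY): [0, -7, -4, -7] = [0, -7, -4, -7] -> [0, -7, -4, -7]
Stage 5 (CLIP -3 5): clip(0,-3,5)=0, clip(-7,-3,5)=-3, clip(-4,-3,5)=-3, clip(-7,-3,5)=-3 -> [0, -3, -3, -3]
Stage 6 (DIFF): s[0]=0, -3-0=-3, -3--3=0, -3--3=0 -> [0, -3, 0, 0]

Answer: 0 -3 0 0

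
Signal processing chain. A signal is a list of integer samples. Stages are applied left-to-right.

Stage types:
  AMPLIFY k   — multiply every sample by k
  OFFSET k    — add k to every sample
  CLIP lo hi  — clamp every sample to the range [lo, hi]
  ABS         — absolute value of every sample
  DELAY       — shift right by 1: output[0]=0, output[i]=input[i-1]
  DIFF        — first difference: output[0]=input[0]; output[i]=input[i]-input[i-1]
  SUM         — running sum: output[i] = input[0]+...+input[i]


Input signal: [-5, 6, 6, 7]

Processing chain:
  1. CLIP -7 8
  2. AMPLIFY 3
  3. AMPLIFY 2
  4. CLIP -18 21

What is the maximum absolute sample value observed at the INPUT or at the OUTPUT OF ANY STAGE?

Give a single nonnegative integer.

Input: [-5, 6, 6, 7] (max |s|=7)
Stage 1 (CLIP -7 8): clip(-5,-7,8)=-5, clip(6,-7,8)=6, clip(6,-7,8)=6, clip(7,-7,8)=7 -> [-5, 6, 6, 7] (max |s|=7)
Stage 2 (AMPLIFY 3): -5*3=-15, 6*3=18, 6*3=18, 7*3=21 -> [-15, 18, 18, 21] (max |s|=21)
Stage 3 (AMPLIFY 2): -15*2=-30, 18*2=36, 18*2=36, 21*2=42 -> [-30, 36, 36, 42] (max |s|=42)
Stage 4 (CLIP -18 21): clip(-30,-18,21)=-18, clip(36,-18,21)=21, clip(36,-18,21)=21, clip(42,-18,21)=21 -> [-18, 21, 21, 21] (max |s|=21)
Overall max amplitude: 42

Answer: 42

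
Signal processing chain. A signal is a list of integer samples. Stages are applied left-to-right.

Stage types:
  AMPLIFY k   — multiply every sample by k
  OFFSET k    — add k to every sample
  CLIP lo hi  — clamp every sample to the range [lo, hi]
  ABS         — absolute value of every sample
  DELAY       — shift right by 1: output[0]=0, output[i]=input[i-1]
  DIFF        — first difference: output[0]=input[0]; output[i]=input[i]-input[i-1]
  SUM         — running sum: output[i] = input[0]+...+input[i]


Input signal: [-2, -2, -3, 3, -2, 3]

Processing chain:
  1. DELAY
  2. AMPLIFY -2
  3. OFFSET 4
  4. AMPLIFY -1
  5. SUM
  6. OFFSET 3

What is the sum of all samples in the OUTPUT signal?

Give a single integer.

Answer: -112

Derivation:
Input: [-2, -2, -3, 3, -2, 3]
Stage 1 (DELAY): [0, -2, -2, -3, 3, -2] = [0, -2, -2, -3, 3, -2] -> [0, -2, -2, -3, 3, -2]
Stage 2 (AMPLIFY -2): 0*-2=0, -2*-2=4, -2*-2=4, -3*-2=6, 3*-2=-6, -2*-2=4 -> [0, 4, 4, 6, -6, 4]
Stage 3 (OFFSET 4): 0+4=4, 4+4=8, 4+4=8, 6+4=10, -6+4=-2, 4+4=8 -> [4, 8, 8, 10, -2, 8]
Stage 4 (AMPLIFY -1): 4*-1=-4, 8*-1=-8, 8*-1=-8, 10*-1=-10, -2*-1=2, 8*-1=-8 -> [-4, -8, -8, -10, 2, -8]
Stage 5 (SUM): sum[0..0]=-4, sum[0..1]=-12, sum[0..2]=-20, sum[0..3]=-30, sum[0..4]=-28, sum[0..5]=-36 -> [-4, -12, -20, -30, -28, -36]
Stage 6 (OFFSET 3): -4+3=-1, -12+3=-9, -20+3=-17, -30+3=-27, -28+3=-25, -36+3=-33 -> [-1, -9, -17, -27, -25, -33]
Output sum: -112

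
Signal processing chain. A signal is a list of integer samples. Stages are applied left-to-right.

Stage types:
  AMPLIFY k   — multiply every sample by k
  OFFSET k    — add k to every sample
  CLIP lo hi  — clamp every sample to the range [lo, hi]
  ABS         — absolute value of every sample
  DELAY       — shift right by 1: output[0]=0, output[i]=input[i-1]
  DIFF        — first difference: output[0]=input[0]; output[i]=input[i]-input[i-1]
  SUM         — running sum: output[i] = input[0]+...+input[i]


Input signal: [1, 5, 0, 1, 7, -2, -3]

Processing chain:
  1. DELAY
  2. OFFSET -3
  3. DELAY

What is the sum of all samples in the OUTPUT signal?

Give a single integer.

Input: [1, 5, 0, 1, 7, -2, -3]
Stage 1 (DELAY): [0, 1, 5, 0, 1, 7, -2] = [0, 1, 5, 0, 1, 7, -2] -> [0, 1, 5, 0, 1, 7, -2]
Stage 2 (OFFSET -3): 0+-3=-3, 1+-3=-2, 5+-3=2, 0+-3=-3, 1+-3=-2, 7+-3=4, -2+-3=-5 -> [-3, -2, 2, -3, -2, 4, -5]
Stage 3 (DELAY): [0, -3, -2, 2, -3, -2, 4] = [0, -3, -2, 2, -3, -2, 4] -> [0, -3, -2, 2, -3, -2, 4]
Output sum: -4

Answer: -4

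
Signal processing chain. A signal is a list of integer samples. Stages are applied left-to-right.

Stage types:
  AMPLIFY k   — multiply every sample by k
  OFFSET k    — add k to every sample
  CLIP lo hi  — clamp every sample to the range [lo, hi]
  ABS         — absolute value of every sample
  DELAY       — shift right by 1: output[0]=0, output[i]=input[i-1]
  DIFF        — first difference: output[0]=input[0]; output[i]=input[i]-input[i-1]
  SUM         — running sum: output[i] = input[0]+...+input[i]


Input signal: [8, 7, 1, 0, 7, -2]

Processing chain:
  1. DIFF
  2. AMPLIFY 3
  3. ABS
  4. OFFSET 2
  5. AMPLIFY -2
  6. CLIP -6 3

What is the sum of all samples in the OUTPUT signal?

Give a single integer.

Input: [8, 7, 1, 0, 7, -2]
Stage 1 (DIFF): s[0]=8, 7-8=-1, 1-7=-6, 0-1=-1, 7-0=7, -2-7=-9 -> [8, -1, -6, -1, 7, -9]
Stage 2 (AMPLIFY 3): 8*3=24, -1*3=-3, -6*3=-18, -1*3=-3, 7*3=21, -9*3=-27 -> [24, -3, -18, -3, 21, -27]
Stage 3 (ABS): |24|=24, |-3|=3, |-18|=18, |-3|=3, |21|=21, |-27|=27 -> [24, 3, 18, 3, 21, 27]
Stage 4 (OFFSET 2): 24+2=26, 3+2=5, 18+2=20, 3+2=5, 21+2=23, 27+2=29 -> [26, 5, 20, 5, 23, 29]
Stage 5 (AMPLIFY -2): 26*-2=-52, 5*-2=-10, 20*-2=-40, 5*-2=-10, 23*-2=-46, 29*-2=-58 -> [-52, -10, -40, -10, -46, -58]
Stage 6 (CLIP -6 3): clip(-52,-6,3)=-6, clip(-10,-6,3)=-6, clip(-40,-6,3)=-6, clip(-10,-6,3)=-6, clip(-46,-6,3)=-6, clip(-58,-6,3)=-6 -> [-6, -6, -6, -6, -6, -6]
Output sum: -36

Answer: -36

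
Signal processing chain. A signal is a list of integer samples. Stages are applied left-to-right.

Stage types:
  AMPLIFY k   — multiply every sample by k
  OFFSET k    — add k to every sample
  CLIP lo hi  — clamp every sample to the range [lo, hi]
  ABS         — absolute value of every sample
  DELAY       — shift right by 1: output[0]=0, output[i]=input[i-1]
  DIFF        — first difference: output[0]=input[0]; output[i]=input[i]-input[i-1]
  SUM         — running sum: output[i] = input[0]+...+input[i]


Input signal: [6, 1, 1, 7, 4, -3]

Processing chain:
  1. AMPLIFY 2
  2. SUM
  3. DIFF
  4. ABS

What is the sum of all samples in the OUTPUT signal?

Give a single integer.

Answer: 44

Derivation:
Input: [6, 1, 1, 7, 4, -3]
Stage 1 (AMPLIFY 2): 6*2=12, 1*2=2, 1*2=2, 7*2=14, 4*2=8, -3*2=-6 -> [12, 2, 2, 14, 8, -6]
Stage 2 (SUM): sum[0..0]=12, sum[0..1]=14, sum[0..2]=16, sum[0..3]=30, sum[0..4]=38, sum[0..5]=32 -> [12, 14, 16, 30, 38, 32]
Stage 3 (DIFF): s[0]=12, 14-12=2, 16-14=2, 30-16=14, 38-30=8, 32-38=-6 -> [12, 2, 2, 14, 8, -6]
Stage 4 (ABS): |12|=12, |2|=2, |2|=2, |14|=14, |8|=8, |-6|=6 -> [12, 2, 2, 14, 8, 6]
Output sum: 44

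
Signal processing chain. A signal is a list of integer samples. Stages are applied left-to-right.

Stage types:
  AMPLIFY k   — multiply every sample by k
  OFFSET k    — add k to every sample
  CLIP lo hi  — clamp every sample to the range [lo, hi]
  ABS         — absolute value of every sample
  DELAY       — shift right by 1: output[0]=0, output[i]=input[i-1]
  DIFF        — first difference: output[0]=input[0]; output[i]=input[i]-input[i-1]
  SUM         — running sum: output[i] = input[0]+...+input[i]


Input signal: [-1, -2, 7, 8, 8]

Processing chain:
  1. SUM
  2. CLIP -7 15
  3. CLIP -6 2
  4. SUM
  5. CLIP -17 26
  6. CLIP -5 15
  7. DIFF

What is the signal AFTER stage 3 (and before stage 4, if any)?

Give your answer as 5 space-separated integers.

Input: [-1, -2, 7, 8, 8]
Stage 1 (SUM): sum[0..0]=-1, sum[0..1]=-3, sum[0..2]=4, sum[0..3]=12, sum[0..4]=20 -> [-1, -3, 4, 12, 20]
Stage 2 (CLIP -7 15): clip(-1,-7,15)=-1, clip(-3,-7,15)=-3, clip(4,-7,15)=4, clip(12,-7,15)=12, clip(20,-7,15)=15 -> [-1, -3, 4, 12, 15]
Stage 3 (CLIP -6 2): clip(-1,-6,2)=-1, clip(-3,-6,2)=-3, clip(4,-6,2)=2, clip(12,-6,2)=2, clip(15,-6,2)=2 -> [-1, -3, 2, 2, 2]

Answer: -1 -3 2 2 2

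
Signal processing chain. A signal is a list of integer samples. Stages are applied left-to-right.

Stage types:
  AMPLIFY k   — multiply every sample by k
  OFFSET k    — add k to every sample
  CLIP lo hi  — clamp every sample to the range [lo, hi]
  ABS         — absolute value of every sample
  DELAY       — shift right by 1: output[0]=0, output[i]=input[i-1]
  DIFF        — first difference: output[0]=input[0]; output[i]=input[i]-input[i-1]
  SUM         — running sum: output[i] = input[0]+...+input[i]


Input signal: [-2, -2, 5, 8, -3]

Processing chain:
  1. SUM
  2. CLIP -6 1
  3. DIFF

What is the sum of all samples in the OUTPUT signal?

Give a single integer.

Input: [-2, -2, 5, 8, -3]
Stage 1 (SUM): sum[0..0]=-2, sum[0..1]=-4, sum[0..2]=1, sum[0..3]=9, sum[0..4]=6 -> [-2, -4, 1, 9, 6]
Stage 2 (CLIP -6 1): clip(-2,-6,1)=-2, clip(-4,-6,1)=-4, clip(1,-6,1)=1, clip(9,-6,1)=1, clip(6,-6,1)=1 -> [-2, -4, 1, 1, 1]
Stage 3 (DIFF): s[0]=-2, -4--2=-2, 1--4=5, 1-1=0, 1-1=0 -> [-2, -2, 5, 0, 0]
Output sum: 1

Answer: 1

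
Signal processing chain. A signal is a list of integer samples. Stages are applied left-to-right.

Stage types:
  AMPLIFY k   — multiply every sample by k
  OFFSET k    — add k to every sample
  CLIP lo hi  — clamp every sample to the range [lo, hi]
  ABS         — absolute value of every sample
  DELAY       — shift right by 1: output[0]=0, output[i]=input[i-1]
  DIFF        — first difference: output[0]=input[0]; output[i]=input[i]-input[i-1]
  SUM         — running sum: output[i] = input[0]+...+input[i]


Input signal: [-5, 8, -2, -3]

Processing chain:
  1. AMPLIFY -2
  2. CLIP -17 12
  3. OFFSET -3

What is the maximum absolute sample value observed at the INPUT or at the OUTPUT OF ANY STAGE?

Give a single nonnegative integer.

Input: [-5, 8, -2, -3] (max |s|=8)
Stage 1 (AMPLIFY -2): -5*-2=10, 8*-2=-16, -2*-2=4, -3*-2=6 -> [10, -16, 4, 6] (max |s|=16)
Stage 2 (CLIP -17 12): clip(10,-17,12)=10, clip(-16,-17,12)=-16, clip(4,-17,12)=4, clip(6,-17,12)=6 -> [10, -16, 4, 6] (max |s|=16)
Stage 3 (OFFSET -3): 10+-3=7, -16+-3=-19, 4+-3=1, 6+-3=3 -> [7, -19, 1, 3] (max |s|=19)
Overall max amplitude: 19

Answer: 19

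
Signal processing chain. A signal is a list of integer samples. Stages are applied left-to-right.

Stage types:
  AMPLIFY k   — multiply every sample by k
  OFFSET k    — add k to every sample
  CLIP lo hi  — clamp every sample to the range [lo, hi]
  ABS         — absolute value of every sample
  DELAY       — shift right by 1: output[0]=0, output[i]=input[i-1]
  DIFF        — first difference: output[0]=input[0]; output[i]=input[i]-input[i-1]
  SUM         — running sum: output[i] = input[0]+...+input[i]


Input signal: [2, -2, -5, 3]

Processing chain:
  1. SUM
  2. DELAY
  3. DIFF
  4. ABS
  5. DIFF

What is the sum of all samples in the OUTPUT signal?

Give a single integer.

Input: [2, -2, -5, 3]
Stage 1 (SUM): sum[0..0]=2, sum[0..1]=0, sum[0..2]=-5, sum[0..3]=-2 -> [2, 0, -5, -2]
Stage 2 (DELAY): [0, 2, 0, -5] = [0, 2, 0, -5] -> [0, 2, 0, -5]
Stage 3 (DIFF): s[0]=0, 2-0=2, 0-2=-2, -5-0=-5 -> [0, 2, -2, -5]
Stage 4 (ABS): |0|=0, |2|=2, |-2|=2, |-5|=5 -> [0, 2, 2, 5]
Stage 5 (DIFF): s[0]=0, 2-0=2, 2-2=0, 5-2=3 -> [0, 2, 0, 3]
Output sum: 5

Answer: 5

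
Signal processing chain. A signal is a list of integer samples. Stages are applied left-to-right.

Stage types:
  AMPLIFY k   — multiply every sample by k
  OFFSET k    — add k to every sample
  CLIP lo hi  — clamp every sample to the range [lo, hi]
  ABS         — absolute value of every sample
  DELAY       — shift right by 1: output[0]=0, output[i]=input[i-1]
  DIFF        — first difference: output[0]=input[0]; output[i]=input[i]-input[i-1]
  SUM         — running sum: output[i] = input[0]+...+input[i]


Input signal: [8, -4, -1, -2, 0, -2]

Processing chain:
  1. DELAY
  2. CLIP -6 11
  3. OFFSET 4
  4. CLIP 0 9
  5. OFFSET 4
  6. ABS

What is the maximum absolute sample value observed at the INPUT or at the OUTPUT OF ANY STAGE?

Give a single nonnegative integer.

Answer: 13

Derivation:
Input: [8, -4, -1, -2, 0, -2] (max |s|=8)
Stage 1 (DELAY): [0, 8, -4, -1, -2, 0] = [0, 8, -4, -1, -2, 0] -> [0, 8, -4, -1, -2, 0] (max |s|=8)
Stage 2 (CLIP -6 11): clip(0,-6,11)=0, clip(8,-6,11)=8, clip(-4,-6,11)=-4, clip(-1,-6,11)=-1, clip(-2,-6,11)=-2, clip(0,-6,11)=0 -> [0, 8, -4, -1, -2, 0] (max |s|=8)
Stage 3 (OFFSET 4): 0+4=4, 8+4=12, -4+4=0, -1+4=3, -2+4=2, 0+4=4 -> [4, 12, 0, 3, 2, 4] (max |s|=12)
Stage 4 (CLIP 0 9): clip(4,0,9)=4, clip(12,0,9)=9, clip(0,0,9)=0, clip(3,0,9)=3, clip(2,0,9)=2, clip(4,0,9)=4 -> [4, 9, 0, 3, 2, 4] (max |s|=9)
Stage 5 (OFFSET 4): 4+4=8, 9+4=13, 0+4=4, 3+4=7, 2+4=6, 4+4=8 -> [8, 13, 4, 7, 6, 8] (max |s|=13)
Stage 6 (ABS): |8|=8, |13|=13, |4|=4, |7|=7, |6|=6, |8|=8 -> [8, 13, 4, 7, 6, 8] (max |s|=13)
Overall max amplitude: 13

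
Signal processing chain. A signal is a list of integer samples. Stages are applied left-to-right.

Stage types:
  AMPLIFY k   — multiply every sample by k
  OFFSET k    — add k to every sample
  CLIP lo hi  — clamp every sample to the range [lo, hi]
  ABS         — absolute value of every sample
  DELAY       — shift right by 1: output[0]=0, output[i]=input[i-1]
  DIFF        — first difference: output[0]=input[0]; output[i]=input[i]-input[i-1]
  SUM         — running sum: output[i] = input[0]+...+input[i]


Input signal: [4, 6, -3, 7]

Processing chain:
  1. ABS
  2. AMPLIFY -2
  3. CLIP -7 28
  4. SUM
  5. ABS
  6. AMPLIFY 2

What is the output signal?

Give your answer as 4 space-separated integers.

Input: [4, 6, -3, 7]
Stage 1 (ABS): |4|=4, |6|=6, |-3|=3, |7|=7 -> [4, 6, 3, 7]
Stage 2 (AMPLIFY -2): 4*-2=-8, 6*-2=-12, 3*-2=-6, 7*-2=-14 -> [-8, -12, -6, -14]
Stage 3 (CLIP -7 28): clip(-8,-7,28)=-7, clip(-12,-7,28)=-7, clip(-6,-7,28)=-6, clip(-14,-7,28)=-7 -> [-7, -7, -6, -7]
Stage 4 (SUM): sum[0..0]=-7, sum[0..1]=-14, sum[0..2]=-20, sum[0..3]=-27 -> [-7, -14, -20, -27]
Stage 5 (ABS): |-7|=7, |-14|=14, |-20|=20, |-27|=27 -> [7, 14, 20, 27]
Stage 6 (AMPLIFY 2): 7*2=14, 14*2=28, 20*2=40, 27*2=54 -> [14, 28, 40, 54]

Answer: 14 28 40 54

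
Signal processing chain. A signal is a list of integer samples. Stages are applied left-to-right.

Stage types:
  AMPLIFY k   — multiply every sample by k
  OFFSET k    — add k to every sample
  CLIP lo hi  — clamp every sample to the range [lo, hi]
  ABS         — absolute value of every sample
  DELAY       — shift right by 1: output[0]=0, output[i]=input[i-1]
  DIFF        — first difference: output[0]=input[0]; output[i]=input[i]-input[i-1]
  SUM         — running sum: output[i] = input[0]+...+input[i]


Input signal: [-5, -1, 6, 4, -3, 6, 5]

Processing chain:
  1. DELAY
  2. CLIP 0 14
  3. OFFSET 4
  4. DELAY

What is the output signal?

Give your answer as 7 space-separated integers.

Answer: 0 4 4 4 10 8 4

Derivation:
Input: [-5, -1, 6, 4, -3, 6, 5]
Stage 1 (DELAY): [0, -5, -1, 6, 4, -3, 6] = [0, -5, -1, 6, 4, -3, 6] -> [0, -5, -1, 6, 4, -3, 6]
Stage 2 (CLIP 0 14): clip(0,0,14)=0, clip(-5,0,14)=0, clip(-1,0,14)=0, clip(6,0,14)=6, clip(4,0,14)=4, clip(-3,0,14)=0, clip(6,0,14)=6 -> [0, 0, 0, 6, 4, 0, 6]
Stage 3 (OFFSET 4): 0+4=4, 0+4=4, 0+4=4, 6+4=10, 4+4=8, 0+4=4, 6+4=10 -> [4, 4, 4, 10, 8, 4, 10]
Stage 4 (DELAY): [0, 4, 4, 4, 10, 8, 4] = [0, 4, 4, 4, 10, 8, 4] -> [0, 4, 4, 4, 10, 8, 4]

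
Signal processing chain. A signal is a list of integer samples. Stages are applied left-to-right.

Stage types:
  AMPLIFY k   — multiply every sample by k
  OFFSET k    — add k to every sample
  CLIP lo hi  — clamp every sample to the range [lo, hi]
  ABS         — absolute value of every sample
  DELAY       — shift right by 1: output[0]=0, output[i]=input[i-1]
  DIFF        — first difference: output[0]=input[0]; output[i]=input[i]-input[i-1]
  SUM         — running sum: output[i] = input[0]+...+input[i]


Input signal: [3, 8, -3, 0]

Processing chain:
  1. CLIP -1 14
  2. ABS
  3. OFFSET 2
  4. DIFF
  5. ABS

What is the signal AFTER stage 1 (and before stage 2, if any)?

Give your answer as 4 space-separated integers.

Input: [3, 8, -3, 0]
Stage 1 (CLIP -1 14): clip(3,-1,14)=3, clip(8,-1,14)=8, clip(-3,-1,14)=-1, clip(0,-1,14)=0 -> [3, 8, -1, 0]

Answer: 3 8 -1 0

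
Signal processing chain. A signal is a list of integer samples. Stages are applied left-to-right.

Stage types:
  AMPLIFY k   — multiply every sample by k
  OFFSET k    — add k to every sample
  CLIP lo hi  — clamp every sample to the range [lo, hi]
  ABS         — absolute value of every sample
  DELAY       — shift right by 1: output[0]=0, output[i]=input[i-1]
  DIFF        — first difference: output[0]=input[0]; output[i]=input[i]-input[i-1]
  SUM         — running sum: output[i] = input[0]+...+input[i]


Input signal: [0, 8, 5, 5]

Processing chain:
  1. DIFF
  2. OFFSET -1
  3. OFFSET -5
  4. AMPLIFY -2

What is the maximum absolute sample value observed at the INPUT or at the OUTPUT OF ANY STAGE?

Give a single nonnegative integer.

Answer: 18

Derivation:
Input: [0, 8, 5, 5] (max |s|=8)
Stage 1 (DIFF): s[0]=0, 8-0=8, 5-8=-3, 5-5=0 -> [0, 8, -3, 0] (max |s|=8)
Stage 2 (OFFSET -1): 0+-1=-1, 8+-1=7, -3+-1=-4, 0+-1=-1 -> [-1, 7, -4, -1] (max |s|=7)
Stage 3 (OFFSET -5): -1+-5=-6, 7+-5=2, -4+-5=-9, -1+-5=-6 -> [-6, 2, -9, -6] (max |s|=9)
Stage 4 (AMPLIFY -2): -6*-2=12, 2*-2=-4, -9*-2=18, -6*-2=12 -> [12, -4, 18, 12] (max |s|=18)
Overall max amplitude: 18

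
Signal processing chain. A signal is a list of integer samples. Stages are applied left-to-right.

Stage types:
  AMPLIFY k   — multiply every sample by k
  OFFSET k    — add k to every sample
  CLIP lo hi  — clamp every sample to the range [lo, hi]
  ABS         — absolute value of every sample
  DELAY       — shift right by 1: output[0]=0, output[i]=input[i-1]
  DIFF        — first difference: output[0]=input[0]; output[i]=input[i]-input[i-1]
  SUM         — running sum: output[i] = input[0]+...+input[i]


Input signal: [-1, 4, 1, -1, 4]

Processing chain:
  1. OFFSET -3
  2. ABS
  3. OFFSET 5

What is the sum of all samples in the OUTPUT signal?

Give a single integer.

Input: [-1, 4, 1, -1, 4]
Stage 1 (OFFSET -3): -1+-3=-4, 4+-3=1, 1+-3=-2, -1+-3=-4, 4+-3=1 -> [-4, 1, -2, -4, 1]
Stage 2 (ABS): |-4|=4, |1|=1, |-2|=2, |-4|=4, |1|=1 -> [4, 1, 2, 4, 1]
Stage 3 (OFFSET 5): 4+5=9, 1+5=6, 2+5=7, 4+5=9, 1+5=6 -> [9, 6, 7, 9, 6]
Output sum: 37

Answer: 37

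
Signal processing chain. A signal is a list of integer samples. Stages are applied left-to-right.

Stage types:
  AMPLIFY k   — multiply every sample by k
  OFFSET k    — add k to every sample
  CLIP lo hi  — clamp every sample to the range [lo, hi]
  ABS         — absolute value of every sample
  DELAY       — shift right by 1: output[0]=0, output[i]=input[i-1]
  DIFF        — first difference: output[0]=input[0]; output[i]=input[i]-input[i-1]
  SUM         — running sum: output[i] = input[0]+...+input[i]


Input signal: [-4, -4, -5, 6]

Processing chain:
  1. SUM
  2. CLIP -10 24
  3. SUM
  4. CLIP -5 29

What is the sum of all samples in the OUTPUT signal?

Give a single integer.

Input: [-4, -4, -5, 6]
Stage 1 (SUM): sum[0..0]=-4, sum[0..1]=-8, sum[0..2]=-13, sum[0..3]=-7 -> [-4, -8, -13, -7]
Stage 2 (CLIP -10 24): clip(-4,-10,24)=-4, clip(-8,-10,24)=-8, clip(-13,-10,24)=-10, clip(-7,-10,24)=-7 -> [-4, -8, -10, -7]
Stage 3 (SUM): sum[0..0]=-4, sum[0..1]=-12, sum[0..2]=-22, sum[0..3]=-29 -> [-4, -12, -22, -29]
Stage 4 (CLIP -5 29): clip(-4,-5,29)=-4, clip(-12,-5,29)=-5, clip(-22,-5,29)=-5, clip(-29,-5,29)=-5 -> [-4, -5, -5, -5]
Output sum: -19

Answer: -19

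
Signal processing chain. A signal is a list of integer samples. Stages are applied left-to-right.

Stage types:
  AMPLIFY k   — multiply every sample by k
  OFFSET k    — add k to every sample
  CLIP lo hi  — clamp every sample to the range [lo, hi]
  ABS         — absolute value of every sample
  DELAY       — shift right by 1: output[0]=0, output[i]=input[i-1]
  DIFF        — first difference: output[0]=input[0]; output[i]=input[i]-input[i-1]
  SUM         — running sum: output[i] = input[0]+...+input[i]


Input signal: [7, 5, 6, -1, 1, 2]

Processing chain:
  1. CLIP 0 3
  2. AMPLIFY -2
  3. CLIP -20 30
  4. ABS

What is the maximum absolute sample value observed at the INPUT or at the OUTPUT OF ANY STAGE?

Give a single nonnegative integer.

Input: [7, 5, 6, -1, 1, 2] (max |s|=7)
Stage 1 (CLIP 0 3): clip(7,0,3)=3, clip(5,0,3)=3, clip(6,0,3)=3, clip(-1,0,3)=0, clip(1,0,3)=1, clip(2,0,3)=2 -> [3, 3, 3, 0, 1, 2] (max |s|=3)
Stage 2 (AMPLIFY -2): 3*-2=-6, 3*-2=-6, 3*-2=-6, 0*-2=0, 1*-2=-2, 2*-2=-4 -> [-6, -6, -6, 0, -2, -4] (max |s|=6)
Stage 3 (CLIP -20 30): clip(-6,-20,30)=-6, clip(-6,-20,30)=-6, clip(-6,-20,30)=-6, clip(0,-20,30)=0, clip(-2,-20,30)=-2, clip(-4,-20,30)=-4 -> [-6, -6, -6, 0, -2, -4] (max |s|=6)
Stage 4 (ABS): |-6|=6, |-6|=6, |-6|=6, |0|=0, |-2|=2, |-4|=4 -> [6, 6, 6, 0, 2, 4] (max |s|=6)
Overall max amplitude: 7

Answer: 7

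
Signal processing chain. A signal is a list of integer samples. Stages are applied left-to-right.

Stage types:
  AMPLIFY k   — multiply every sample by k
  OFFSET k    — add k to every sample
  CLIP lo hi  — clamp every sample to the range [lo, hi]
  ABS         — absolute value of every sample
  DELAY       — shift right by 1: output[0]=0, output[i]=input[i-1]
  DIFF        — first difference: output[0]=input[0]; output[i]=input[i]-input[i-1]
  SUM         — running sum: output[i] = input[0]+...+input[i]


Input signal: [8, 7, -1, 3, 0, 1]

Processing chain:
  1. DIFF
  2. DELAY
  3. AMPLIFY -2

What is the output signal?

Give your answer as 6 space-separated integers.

Answer: 0 -16 2 16 -8 6

Derivation:
Input: [8, 7, -1, 3, 0, 1]
Stage 1 (DIFF): s[0]=8, 7-8=-1, -1-7=-8, 3--1=4, 0-3=-3, 1-0=1 -> [8, -1, -8, 4, -3, 1]
Stage 2 (DELAY): [0, 8, -1, -8, 4, -3] = [0, 8, -1, -8, 4, -3] -> [0, 8, -1, -8, 4, -3]
Stage 3 (AMPLIFY -2): 0*-2=0, 8*-2=-16, -1*-2=2, -8*-2=16, 4*-2=-8, -3*-2=6 -> [0, -16, 2, 16, -8, 6]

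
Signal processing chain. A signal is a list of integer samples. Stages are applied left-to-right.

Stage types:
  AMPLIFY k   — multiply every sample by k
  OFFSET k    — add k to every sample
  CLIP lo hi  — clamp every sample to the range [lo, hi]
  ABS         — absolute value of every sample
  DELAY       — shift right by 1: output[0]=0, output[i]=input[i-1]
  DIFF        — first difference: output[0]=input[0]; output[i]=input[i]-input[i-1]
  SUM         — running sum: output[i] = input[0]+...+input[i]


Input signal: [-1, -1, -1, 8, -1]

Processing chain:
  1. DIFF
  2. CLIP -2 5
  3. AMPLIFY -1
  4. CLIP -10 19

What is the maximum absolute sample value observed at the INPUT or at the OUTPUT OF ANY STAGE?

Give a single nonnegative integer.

Input: [-1, -1, -1, 8, -1] (max |s|=8)
Stage 1 (DIFF): s[0]=-1, -1--1=0, -1--1=0, 8--1=9, -1-8=-9 -> [-1, 0, 0, 9, -9] (max |s|=9)
Stage 2 (CLIP -2 5): clip(-1,-2,5)=-1, clip(0,-2,5)=0, clip(0,-2,5)=0, clip(9,-2,5)=5, clip(-9,-2,5)=-2 -> [-1, 0, 0, 5, -2] (max |s|=5)
Stage 3 (AMPLIFY -1): -1*-1=1, 0*-1=0, 0*-1=0, 5*-1=-5, -2*-1=2 -> [1, 0, 0, -5, 2] (max |s|=5)
Stage 4 (CLIP -10 19): clip(1,-10,19)=1, clip(0,-10,19)=0, clip(0,-10,19)=0, clip(-5,-10,19)=-5, clip(2,-10,19)=2 -> [1, 0, 0, -5, 2] (max |s|=5)
Overall max amplitude: 9

Answer: 9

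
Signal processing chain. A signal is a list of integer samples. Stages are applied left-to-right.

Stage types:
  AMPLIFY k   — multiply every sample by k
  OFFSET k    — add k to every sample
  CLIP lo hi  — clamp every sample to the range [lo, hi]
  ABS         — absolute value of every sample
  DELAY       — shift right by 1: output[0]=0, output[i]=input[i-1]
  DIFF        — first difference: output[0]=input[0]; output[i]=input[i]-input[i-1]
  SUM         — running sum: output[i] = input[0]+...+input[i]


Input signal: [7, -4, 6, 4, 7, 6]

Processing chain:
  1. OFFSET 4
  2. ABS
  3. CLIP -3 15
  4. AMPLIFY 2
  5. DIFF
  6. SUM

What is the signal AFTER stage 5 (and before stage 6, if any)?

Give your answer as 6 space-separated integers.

Answer: 22 -22 20 -4 6 -2

Derivation:
Input: [7, -4, 6, 4, 7, 6]
Stage 1 (OFFSET 4): 7+4=11, -4+4=0, 6+4=10, 4+4=8, 7+4=11, 6+4=10 -> [11, 0, 10, 8, 11, 10]
Stage 2 (ABS): |11|=11, |0|=0, |10|=10, |8|=8, |11|=11, |10|=10 -> [11, 0, 10, 8, 11, 10]
Stage 3 (CLIP -3 15): clip(11,-3,15)=11, clip(0,-3,15)=0, clip(10,-3,15)=10, clip(8,-3,15)=8, clip(11,-3,15)=11, clip(10,-3,15)=10 -> [11, 0, 10, 8, 11, 10]
Stage 4 (AMPLIFY 2): 11*2=22, 0*2=0, 10*2=20, 8*2=16, 11*2=22, 10*2=20 -> [22, 0, 20, 16, 22, 20]
Stage 5 (DIFF): s[0]=22, 0-22=-22, 20-0=20, 16-20=-4, 22-16=6, 20-22=-2 -> [22, -22, 20, -4, 6, -2]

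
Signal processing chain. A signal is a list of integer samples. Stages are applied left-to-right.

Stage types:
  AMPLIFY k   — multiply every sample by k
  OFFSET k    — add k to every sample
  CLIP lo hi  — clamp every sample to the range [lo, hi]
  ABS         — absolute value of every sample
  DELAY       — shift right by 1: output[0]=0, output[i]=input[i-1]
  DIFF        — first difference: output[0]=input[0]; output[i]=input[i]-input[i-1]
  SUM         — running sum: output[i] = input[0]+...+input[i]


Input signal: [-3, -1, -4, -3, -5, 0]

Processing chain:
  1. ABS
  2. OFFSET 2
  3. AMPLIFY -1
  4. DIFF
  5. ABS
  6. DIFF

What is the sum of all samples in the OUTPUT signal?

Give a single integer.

Input: [-3, -1, -4, -3, -5, 0]
Stage 1 (ABS): |-3|=3, |-1|=1, |-4|=4, |-3|=3, |-5|=5, |0|=0 -> [3, 1, 4, 3, 5, 0]
Stage 2 (OFFSET 2): 3+2=5, 1+2=3, 4+2=6, 3+2=5, 5+2=7, 0+2=2 -> [5, 3, 6, 5, 7, 2]
Stage 3 (AMPLIFY -1): 5*-1=-5, 3*-1=-3, 6*-1=-6, 5*-1=-5, 7*-1=-7, 2*-1=-2 -> [-5, -3, -6, -5, -7, -2]
Stage 4 (DIFF): s[0]=-5, -3--5=2, -6--3=-3, -5--6=1, -7--5=-2, -2--7=5 -> [-5, 2, -3, 1, -2, 5]
Stage 5 (ABS): |-5|=5, |2|=2, |-3|=3, |1|=1, |-2|=2, |5|=5 -> [5, 2, 3, 1, 2, 5]
Stage 6 (DIFF): s[0]=5, 2-5=-3, 3-2=1, 1-3=-2, 2-1=1, 5-2=3 -> [5, -3, 1, -2, 1, 3]
Output sum: 5

Answer: 5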